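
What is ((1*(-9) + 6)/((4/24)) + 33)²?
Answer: 225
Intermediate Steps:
((1*(-9) + 6)/((4/24)) + 33)² = ((-9 + 6)/((4*(1/24))) + 33)² = (-3/⅙ + 33)² = (-3*6 + 33)² = (-18 + 33)² = 15² = 225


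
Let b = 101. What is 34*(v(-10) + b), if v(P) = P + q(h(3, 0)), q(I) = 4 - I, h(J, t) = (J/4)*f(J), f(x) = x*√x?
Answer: 3230 - 153*√3/2 ≈ 3097.5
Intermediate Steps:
f(x) = x^(3/2)
h(J, t) = J^(5/2)/4 (h(J, t) = (J/4)*J^(3/2) = J^(5/2)/4)
v(P) = 4 + P - 9*√3/4 (v(P) = P + (4 - 3^(5/2)/4) = P + (4 - 9*√3/4) = 4 + P - 9*√3/4)
34*(v(-10) + b) = 34*((4 - 10 - 9*√3/4) + 101) = 34*((-6 - 9*√3/4) + 101) = 34*(95 - 9*√3/4) = 3230 - 153*√3/2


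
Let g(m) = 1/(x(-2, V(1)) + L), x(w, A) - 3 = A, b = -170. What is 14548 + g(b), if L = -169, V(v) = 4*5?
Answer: 2124007/146 ≈ 14548.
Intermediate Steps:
V(v) = 20
x(w, A) = 3 + A
g(m) = -1/146 (g(m) = 1/((3 + 20) - 169) = 1/(23 - 169) = 1/(-146) = -1/146)
14548 + g(b) = 14548 - 1/146 = 2124007/146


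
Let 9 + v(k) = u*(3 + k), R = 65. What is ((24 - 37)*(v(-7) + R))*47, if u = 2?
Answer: -29328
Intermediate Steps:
v(k) = -3 + 2*k (v(k) = -9 + 2*(3 + k) = -9 + (6 + 2*k) = -3 + 2*k)
((24 - 37)*(v(-7) + R))*47 = ((24 - 37)*((-3 + 2*(-7)) + 65))*47 = -13*((-3 - 14) + 65)*47 = -13*(-17 + 65)*47 = -13*48*47 = -624*47 = -29328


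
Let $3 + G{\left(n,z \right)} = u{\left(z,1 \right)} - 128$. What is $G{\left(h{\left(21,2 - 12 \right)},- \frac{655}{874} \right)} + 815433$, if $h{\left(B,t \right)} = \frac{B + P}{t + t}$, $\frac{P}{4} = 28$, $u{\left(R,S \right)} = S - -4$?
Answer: $815307$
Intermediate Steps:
$u{\left(R,S \right)} = 4 + S$ ($u{\left(R,S \right)} = S + 4 = 4 + S$)
$P = 112$ ($P = 4 \cdot 28 = 112$)
$h{\left(B,t \right)} = \frac{112 + B}{2 t}$ ($h{\left(B,t \right)} = \frac{B + 112}{t + t} = \frac{112 + B}{2 t}$)
$G{\left(n,z \right)} = -126$ ($G{\left(n,z \right)} = -3 + \left(\left(4 + 1\right) - 128\right) = -3 + \left(5 - 128\right) = -3 - 123 = -126$)
$G{\left(h{\left(21,2 - 12 \right)},- \frac{655}{874} \right)} + 815433 = -126 + 815433 = 815307$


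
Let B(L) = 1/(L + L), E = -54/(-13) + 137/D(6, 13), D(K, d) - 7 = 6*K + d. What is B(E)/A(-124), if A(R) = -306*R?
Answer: 91/45580230 ≈ 1.9965e-6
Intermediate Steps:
D(K, d) = 7 + d + 6*K (D(K, d) = 7 + (6*K + d) = 7 + (d + 6*K) = 7 + d + 6*K)
E = 4805/728 (E = -54/(-13) + 137/(7 + 13 + 6*6) = -54*(-1/13) + 137/(7 + 13 + 36) = 54/13 + 137/56 = 4805/728 ≈ 6.6003)
B(L) = 1/(2*L)
B(E)/A(-124) = (1/(2*(4805/728)))/((-306*(-124))) = ((½)*(728/4805))/37944 = (364/4805)*(1/37944) = 91/45580230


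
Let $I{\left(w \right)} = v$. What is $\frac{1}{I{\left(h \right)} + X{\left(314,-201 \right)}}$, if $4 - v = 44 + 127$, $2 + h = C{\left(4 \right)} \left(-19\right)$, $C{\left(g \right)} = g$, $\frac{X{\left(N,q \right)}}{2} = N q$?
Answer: $- \frac{1}{126395} \approx -7.9117 \cdot 10^{-6}$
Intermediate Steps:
$X{\left(N,q \right)} = 2 N q$
$h = -78$ ($h = -2 + 4 \left(-19\right) = -2 - 76 = -78$)
$v = -167$ ($v = 4 - \left(44 + 127\right) = 4 - 171 = -167$)
$I{\left(w \right)} = -167$
$\frac{1}{I{\left(h \right)} + X{\left(314,-201 \right)}} = \frac{1}{-167 + 2 \cdot 314 \left(-201\right)} = \frac{1}{-167 - 126228} = \frac{1}{-126395} = - \frac{1}{126395}$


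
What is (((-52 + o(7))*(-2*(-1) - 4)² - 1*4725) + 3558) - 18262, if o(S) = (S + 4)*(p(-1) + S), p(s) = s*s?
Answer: -19285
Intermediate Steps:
p(s) = s²
o(S) = (1 + S)*(4 + S) (o(S) = (S + 4)*((-1)² + S) = (4 + S)*(1 + S) = (1 + S)*(4 + S))
(((-52 + o(7))*(-2*(-1) - 4)² - 1*4725) + 3558) - 18262 = (((-52 + (4 + 7² + 5*7))*(-2*(-1) - 4)² - 1*4725) + 3558) - 18262 = (((-52 + (4 + 49 + 35))*(2 - 4)² - 4725) + 3558) - 18262 = (((-52 + 88)*(-2)² - 4725) + 3558) - 18262 = ((36*4 - 4725) + 3558) - 18262 = ((144 - 4725) + 3558) - 18262 = (-4581 + 3558) - 18262 = -1023 - 18262 = -19285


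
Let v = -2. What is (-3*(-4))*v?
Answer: -24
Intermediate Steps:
(-3*(-4))*v = -3*(-4)*(-2) = 12*(-2) = -24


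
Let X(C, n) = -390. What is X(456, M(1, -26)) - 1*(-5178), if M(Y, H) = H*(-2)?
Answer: 4788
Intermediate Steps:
M(Y, H) = -2*H
X(456, M(1, -26)) - 1*(-5178) = -390 - 1*(-5178) = -390 + 5178 = 4788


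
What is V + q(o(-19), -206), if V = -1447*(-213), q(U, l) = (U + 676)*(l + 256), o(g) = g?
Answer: 341061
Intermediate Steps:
q(U, l) = (256 + l)*(676 + U) (q(U, l) = (676 + U)*(256 + l) = (256 + l)*(676 + U))
V = 308211
V + q(o(-19), -206) = 308211 + (173056 + 256*(-19) + 676*(-206) - 19*(-206)) = 308211 + (173056 - 4864 - 139256 + 3914) = 308211 + 32850 = 341061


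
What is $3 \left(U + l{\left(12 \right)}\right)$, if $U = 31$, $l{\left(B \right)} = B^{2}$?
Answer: $525$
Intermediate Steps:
$3 \left(U + l{\left(12 \right)}\right) = 3 \left(31 + 12^{2}\right) = 3 \left(31 + 144\right) = 3 \cdot 175 = 525$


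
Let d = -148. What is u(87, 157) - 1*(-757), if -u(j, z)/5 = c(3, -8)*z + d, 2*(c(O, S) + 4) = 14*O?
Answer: -11848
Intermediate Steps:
c(O, S) = -4 + 7*O (c(O, S) = -4 + (14*O)/2 = -4 + 7*O)
u(j, z) = 740 - 85*z (u(j, z) = -5*((-4 + 7*3)*z - 148) = -5*((-4 + 21)*z - 148) = -5*(17*z - 148) = -5*(-148 + 17*z) = 740 - 85*z)
u(87, 157) - 1*(-757) = (740 - 85*157) - 1*(-757) = (740 - 13345) + 757 = -12605 + 757 = -11848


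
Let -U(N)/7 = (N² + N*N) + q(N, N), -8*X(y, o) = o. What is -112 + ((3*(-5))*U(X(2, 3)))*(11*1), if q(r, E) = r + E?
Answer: -20909/32 ≈ -653.41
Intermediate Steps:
X(y, o) = -o/8
q(r, E) = E + r
U(N) = -14*N - 14*N² (U(N) = -7*((N² + N*N) + (N + N)) = -7*((N² + N²) + 2*N) = -7*(2*N² + 2*N) = -7*(2*N + 2*N²) = -14*N - 14*N²)
-112 + ((3*(-5))*U(X(2, 3)))*(11*1) = -112 + ((3*(-5))*(14*(-⅛*3)*(-1 - (-1)*3/8)))*(11*1) = -112 - 210*(-3)*(-1 - 1*(-3/8))/8*11 = -112 - 210*(-3)*(-1 + 3/8)/8*11 = -112 - 210*(-3)*(-5)/(8*8)*11 = -112 - 15*105/32*11 = -112 - 1575/32*11 = -112 - 17325/32 = -20909/32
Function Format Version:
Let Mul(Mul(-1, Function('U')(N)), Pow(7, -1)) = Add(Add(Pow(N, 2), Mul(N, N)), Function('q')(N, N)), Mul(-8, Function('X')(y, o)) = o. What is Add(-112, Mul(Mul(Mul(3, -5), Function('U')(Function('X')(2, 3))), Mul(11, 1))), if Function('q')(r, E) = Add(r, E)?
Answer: Rational(-20909, 32) ≈ -653.41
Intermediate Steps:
Function('X')(y, o) = Mul(Rational(-1, 8), o)
Function('q')(r, E) = Add(E, r)
Function('U')(N) = Add(Mul(-14, N), Mul(-14, Pow(N, 2))) (Function('U')(N) = Mul(-7, Add(Add(Pow(N, 2), Mul(N, N)), Add(N, N))) = Mul(-7, Add(Add(Pow(N, 2), Pow(N, 2)), Mul(2, N))) = Mul(-7, Add(Mul(2, Pow(N, 2)), Mul(2, N))) = Mul(-7, Add(Mul(2, N), Mul(2, Pow(N, 2)))) = Add(Mul(-14, N), Mul(-14, Pow(N, 2))))
Add(-112, Mul(Mul(Mul(3, -5), Function('U')(Function('X')(2, 3))), Mul(11, 1))) = Add(-112, Mul(Mul(Mul(3, -5), Mul(14, Mul(Rational(-1, 8), 3), Add(-1, Mul(-1, Mul(Rational(-1, 8), 3))))), Mul(11, 1))) = Add(-112, Mul(Mul(-15, Mul(14, Rational(-3, 8), Add(-1, Mul(-1, Rational(-3, 8))))), 11)) = Add(-112, Mul(Mul(-15, Mul(14, Rational(-3, 8), Add(-1, Rational(3, 8)))), 11)) = Add(-112, Mul(Mul(-15, Mul(14, Rational(-3, 8), Rational(-5, 8))), 11)) = Add(-112, Mul(Mul(-15, Rational(105, 32)), 11)) = Add(-112, Mul(Rational(-1575, 32), 11)) = Add(-112, Rational(-17325, 32)) = Rational(-20909, 32)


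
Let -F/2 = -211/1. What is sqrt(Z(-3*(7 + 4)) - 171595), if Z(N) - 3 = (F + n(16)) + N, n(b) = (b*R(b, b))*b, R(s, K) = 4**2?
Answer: I*sqrt(167107) ≈ 408.79*I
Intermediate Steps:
R(s, K) = 16
n(b) = 16*b**2 (n(b) = (b*16)*b = (16*b)*b = 16*b**2)
F = 422 (F = -(-422)/1 = -(-422) = -2*(-211) = 422)
Z(N) = 4521 + N (Z(N) = 3 + ((422 + 16*16**2) + N) = 3 + ((422 + 16*256) + N) = 3 + ((422 + 4096) + N) = 3 + (4518 + N) = 4521 + N)
sqrt(Z(-3*(7 + 4)) - 171595) = sqrt((4521 - 3*(7 + 4)) - 171595) = sqrt((4521 - 3*11) - 171595) = sqrt((4521 - 33) - 171595) = sqrt(4488 - 171595) = sqrt(-167107) = I*sqrt(167107)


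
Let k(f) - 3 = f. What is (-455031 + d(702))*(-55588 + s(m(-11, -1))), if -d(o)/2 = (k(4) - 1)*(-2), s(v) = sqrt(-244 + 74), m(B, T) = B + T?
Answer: 25292929116 - 455007*I*sqrt(170) ≈ 2.5293e+10 - 5.9326e+6*I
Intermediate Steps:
k(f) = 3 + f
s(v) = I*sqrt(170) (s(v) = sqrt(-170) = I*sqrt(170))
d(o) = 24 (d(o) = -2*((3 + 4) - 1)*(-2) = -2*(7 - 1)*(-2) = -12*(-2) = -2*(-12) = 24)
(-455031 + d(702))*(-55588 + s(m(-11, -1))) = (-455031 + 24)*(-55588 + I*sqrt(170)) = -455007*(-55588 + I*sqrt(170)) = 25292929116 - 455007*I*sqrt(170)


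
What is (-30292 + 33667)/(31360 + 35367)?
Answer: 3375/66727 ≈ 0.050579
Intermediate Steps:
(-30292 + 33667)/(31360 + 35367) = 3375/66727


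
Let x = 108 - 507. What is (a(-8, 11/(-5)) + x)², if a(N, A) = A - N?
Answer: 3865156/25 ≈ 1.5461e+5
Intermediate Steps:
x = -399
(a(-8, 11/(-5)) + x)² = ((11/(-5) - 1*(-8)) - 399)² = ((11*(-⅕) + 8) - 399)² = ((-11/5 + 8) - 399)² = (29/5 - 399)² = (-1966/5)² = 3865156/25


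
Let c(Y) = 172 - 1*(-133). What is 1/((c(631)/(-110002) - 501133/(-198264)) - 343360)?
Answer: -10904718264/3744216530546167 ≈ -2.9124e-6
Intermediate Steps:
c(Y) = 305 (c(Y) = 172 + 133 = 305)
1/((c(631)/(-110002) - 501133/(-198264)) - 343360) = 1/((305/(-110002) - 501133/(-198264)) - 343360) = 1/((305*(-1/110002) - 501133*(-1/198264)) - 343360) = 1/((-305/110002 + 501133/198264) - 343360) = 1/(27532580873/10904718264 - 343360) = 1/(-3744216530546167/10904718264) = -10904718264/3744216530546167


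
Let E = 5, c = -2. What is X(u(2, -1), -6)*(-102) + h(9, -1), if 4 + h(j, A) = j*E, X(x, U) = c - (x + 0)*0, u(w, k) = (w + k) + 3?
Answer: 245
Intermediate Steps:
u(w, k) = 3 + k + w (u(w, k) = (k + w) + 3 = 3 + k + w)
X(x, U) = -2 (X(x, U) = -2 - (x + 0)*0 = -2 - x*0 = -2 - 1*0 = -2 + 0 = -2)
h(j, A) = -4 + 5*j (h(j, A) = -4 + j*5 = -4 + 5*j)
X(u(2, -1), -6)*(-102) + h(9, -1) = -2*(-102) + (-4 + 5*9) = 204 + (-4 + 45) = 204 + 41 = 245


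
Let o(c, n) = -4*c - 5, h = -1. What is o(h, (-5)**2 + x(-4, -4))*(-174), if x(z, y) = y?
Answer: 174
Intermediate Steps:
o(c, n) = -5 - 4*c
o(h, (-5)**2 + x(-4, -4))*(-174) = (-5 - 4*(-1))*(-174) = (-5 + 4)*(-174) = -1*(-174) = 174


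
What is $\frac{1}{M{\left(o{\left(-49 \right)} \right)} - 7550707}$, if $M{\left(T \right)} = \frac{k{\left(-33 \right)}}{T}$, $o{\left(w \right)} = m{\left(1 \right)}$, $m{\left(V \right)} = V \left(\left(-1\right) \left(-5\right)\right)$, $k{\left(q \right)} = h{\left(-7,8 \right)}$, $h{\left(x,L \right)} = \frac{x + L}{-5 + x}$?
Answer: $- \frac{60}{453042421} \approx -1.3244 \cdot 10^{-7}$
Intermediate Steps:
$h{\left(x,L \right)} = \frac{L + x}{-5 + x}$
$k{\left(q \right)} = - \frac{1}{12}$ ($k{\left(q \right)} = \frac{8 - 7}{-5 - 7} = \frac{1}{-12} \cdot 1 = \left(- \frac{1}{12}\right) 1 = - \frac{1}{12}$)
$m{\left(V \right)} = 5 V$ ($m{\left(V \right)} = V 5 = 5 V$)
$o{\left(w \right)} = 5$ ($o{\left(w \right)} = 5 \cdot 1 = 5$)
$M{\left(T \right)} = - \frac{1}{12 T}$
$\frac{1}{M{\left(o{\left(-49 \right)} \right)} - 7550707} = \frac{1}{- \frac{1}{12 \cdot 5} - 7550707} = \frac{1}{\left(- \frac{1}{12}\right) \frac{1}{5} - 7550707} = \frac{1}{- \frac{1}{60} - 7550707} = \frac{1}{- \frac{453042421}{60}} = - \frac{60}{453042421}$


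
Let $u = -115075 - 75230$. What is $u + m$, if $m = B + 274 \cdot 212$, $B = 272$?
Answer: $-131945$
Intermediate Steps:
$m = 58360$ ($m = 272 + 274 \cdot 212 = 272 + 58088 = 58360$)
$u = -190305$ ($u = -115075 - 75230 = -190305$)
$u + m = -190305 + 58360 = -131945$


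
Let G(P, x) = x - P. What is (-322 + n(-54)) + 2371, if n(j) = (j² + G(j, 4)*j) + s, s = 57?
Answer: 1890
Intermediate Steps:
n(j) = 57 + j² + j*(4 - j) (n(j) = (j² + (4 - j)*j) + 57 = (j² + j*(4 - j)) + 57 = 57 + j² + j*(4 - j))
(-322 + n(-54)) + 2371 = (-322 + (57 + 4*(-54))) + 2371 = (-322 + (57 - 216)) + 2371 = (-322 - 159) + 2371 = -481 + 2371 = 1890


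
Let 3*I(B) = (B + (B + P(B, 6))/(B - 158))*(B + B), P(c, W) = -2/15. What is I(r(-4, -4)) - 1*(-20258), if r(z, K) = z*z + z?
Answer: 22286918/1095 ≈ 20353.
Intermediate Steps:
P(c, W) = -2/15 (P(c, W) = -2*1/15 = -2/15)
r(z, K) = z + z² (r(z, K) = z² + z = z + z²)
I(B) = 2*B*(B + (-2/15 + B)/(-158 + B))/3 (I(B) = ((B + (B - 2/15)/(B - 158))*(B + B))/3 = ((B + (-2/15 + B)/(-158 + B))*(2*B))/3 = (2*B*(B + (-2/15 + B)/(-158 + B)))/3 = 2*B*(B + (-2/15 + B)/(-158 + B))/3)
I(r(-4, -4)) - 1*(-20258) = 2*(-4*(1 - 4))*(-2 - (-9420)*(1 - 4) + 15*(-4*(1 - 4))²)/(45*(-158 - 4*(1 - 4))) - 1*(-20258) = 2*(-4*(-3))*(-2 - (-9420)*(-3) + 15*(-4*(-3))²)/(45*(-158 - 4*(-3))) + 20258 = (2/45)*12*(-2 - 2355*12 + 15*12²)/(-158 + 12) + 20258 = (2/45)*12*(-2 - 28260 + 15*144)/(-146) + 20258 = (2/45)*12*(-1/146)*(-2 - 28260 + 2160) + 20258 = (2/45)*12*(-1/146)*(-26102) + 20258 = 104408/1095 + 20258 = 22286918/1095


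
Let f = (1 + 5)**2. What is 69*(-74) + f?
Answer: -5070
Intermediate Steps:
f = 36 (f = 6**2 = 36)
69*(-74) + f = 69*(-74) + 36 = -5106 + 36 = -5070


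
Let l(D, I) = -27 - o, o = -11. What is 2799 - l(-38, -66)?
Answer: 2815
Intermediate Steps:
l(D, I) = -16 (l(D, I) = -27 - 1*(-11) = -27 + 11 = -16)
2799 - l(-38, -66) = 2799 - 1*(-16) = 2799 + 16 = 2815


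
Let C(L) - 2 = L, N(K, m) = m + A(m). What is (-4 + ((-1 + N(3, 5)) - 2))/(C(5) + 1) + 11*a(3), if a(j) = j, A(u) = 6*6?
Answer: 149/4 ≈ 37.250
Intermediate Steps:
A(u) = 36
N(K, m) = 36 + m (N(K, m) = m + 36 = 36 + m)
C(L) = 2 + L
(-4 + ((-1 + N(3, 5)) - 2))/(C(5) + 1) + 11*a(3) = (-4 + ((-1 + (36 + 5)) - 2))/((2 + 5) + 1) + 11*3 = (-4 + ((-1 + 41) - 2))/(7 + 1) + 33 = (-4 + (40 - 2))/8 + 33 = (-4 + 38)*(⅛) + 33 = 34*(⅛) + 33 = 17/4 + 33 = 149/4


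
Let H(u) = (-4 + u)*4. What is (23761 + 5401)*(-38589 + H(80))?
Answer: -1116467170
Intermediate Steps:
H(u) = -16 + 4*u
(23761 + 5401)*(-38589 + H(80)) = (23761 + 5401)*(-38589 + (-16 + 4*80)) = 29162*(-38589 + (-16 + 320)) = 29162*(-38589 + 304) = 29162*(-38285) = -1116467170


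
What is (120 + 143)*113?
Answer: 29719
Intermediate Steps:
(120 + 143)*113 = 263*113 = 29719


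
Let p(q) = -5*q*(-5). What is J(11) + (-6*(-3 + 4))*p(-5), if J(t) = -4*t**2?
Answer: 266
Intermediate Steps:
p(q) = 25*q
J(11) + (-6*(-3 + 4))*p(-5) = -4*11**2 + (-6*(-3 + 4))*(25*(-5)) = -4*121 - 6*1*(-125) = -484 - 6*(-125) = -484 + 750 = 266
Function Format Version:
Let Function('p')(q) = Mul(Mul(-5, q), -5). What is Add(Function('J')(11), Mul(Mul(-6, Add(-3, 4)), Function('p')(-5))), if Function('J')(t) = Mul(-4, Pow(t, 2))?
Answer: 266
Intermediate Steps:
Function('p')(q) = Mul(25, q)
Add(Function('J')(11), Mul(Mul(-6, Add(-3, 4)), Function('p')(-5))) = Add(Mul(-4, Pow(11, 2)), Mul(Mul(-6, Add(-3, 4)), Mul(25, -5))) = Add(Mul(-4, 121), Mul(Mul(-6, 1), -125)) = Add(-484, Mul(-6, -125)) = Add(-484, 750) = 266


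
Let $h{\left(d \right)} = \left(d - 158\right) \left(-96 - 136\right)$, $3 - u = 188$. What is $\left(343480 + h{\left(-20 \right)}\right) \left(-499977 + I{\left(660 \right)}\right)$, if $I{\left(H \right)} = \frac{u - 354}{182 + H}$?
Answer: $- \frac{80991725911124}{421} \approx -1.9238 \cdot 10^{11}$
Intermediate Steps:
$u = -185$ ($u = 3 - 188 = -185$)
$h{\left(d \right)} = 36656 - 232 d$ ($h{\left(d \right)} = \left(-158 + d\right) \left(-232\right) = 36656 - 232 d$)
$I{\left(H \right)} = - \frac{539}{182 + H}$ ($I{\left(H \right)} = \frac{-185 - 354}{182 + H} = - \frac{539}{182 + H}$)
$\left(343480 + h{\left(-20 \right)}\right) \left(-499977 + I{\left(660 \right)}\right) = \left(343480 + \left(36656 - -4640\right)\right) \left(-499977 - \frac{539}{182 + 660}\right) = \left(343480 + \left(36656 + 4640\right)\right) \left(-499977 - \frac{539}{842}\right) = \left(343480 + 41296\right) \left(-499977 - \frac{539}{842}\right) = 384776 \left(-499977 - \frac{539}{842}\right) = 384776 \left(- \frac{420981173}{842}\right) = - \frac{80991725911124}{421}$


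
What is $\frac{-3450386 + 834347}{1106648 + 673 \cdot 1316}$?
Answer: $- \frac{2616039}{1992316} \approx -1.3131$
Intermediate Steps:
$\frac{-3450386 + 834347}{1106648 + 673 \cdot 1316} = - \frac{2616039}{1106648 + 885668} = - \frac{2616039}{1992316}$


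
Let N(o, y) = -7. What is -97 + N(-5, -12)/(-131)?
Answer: -12700/131 ≈ -96.947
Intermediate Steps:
-97 + N(-5, -12)/(-131) = -97 - 7/(-131) = -97 - 7*(-1/131) = -97 + 7/131 = -12700/131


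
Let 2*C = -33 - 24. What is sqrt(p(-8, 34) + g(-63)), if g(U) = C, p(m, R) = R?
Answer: sqrt(22)/2 ≈ 2.3452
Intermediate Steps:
C = -57/2 (C = (-33 - 24)/2 = (1/2)*(-57) = -57/2 ≈ -28.500)
g(U) = -57/2
sqrt(p(-8, 34) + g(-63)) = sqrt(34 - 57/2) = sqrt(11/2) = sqrt(22)/2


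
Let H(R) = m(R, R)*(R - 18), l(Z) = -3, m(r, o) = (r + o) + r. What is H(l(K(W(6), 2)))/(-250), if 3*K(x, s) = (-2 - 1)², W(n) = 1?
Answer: -189/250 ≈ -0.75600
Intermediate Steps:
m(r, o) = o + 2*r (m(r, o) = (o + r) + r = o + 2*r)
K(x, s) = 3 (K(x, s) = (-2 - 1)²/3 = (⅓)*(-3)² = (⅓)*9 = 3)
H(R) = 3*R*(-18 + R) (H(R) = (R + 2*R)*(R - 18) = (3*R)*(-18 + R) = 3*R*(-18 + R))
H(l(K(W(6), 2)))/(-250) = (3*(-3)*(-18 - 3))/(-250) = (3*(-3)*(-21))*(-1/250) = 189*(-1/250) = -189/250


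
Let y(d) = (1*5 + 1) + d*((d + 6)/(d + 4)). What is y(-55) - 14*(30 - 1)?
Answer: -23095/51 ≈ -452.84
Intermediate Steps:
y(d) = 6 + d*(6 + d)/(4 + d) (y(d) = (5 + 1) + d*((6 + d)/(4 + d)) = 6 + d*((6 + d)/(4 + d)) = 6 + d*(6 + d)/(4 + d))
y(-55) - 14*(30 - 1) = (24 + (-55)² + 12*(-55))/(4 - 55) - 14*(30 - 1) = (24 + 3025 - 660)/(-51) - 14*29 = -1/51*2389 - 1*406 = -2389/51 - 406 = -23095/51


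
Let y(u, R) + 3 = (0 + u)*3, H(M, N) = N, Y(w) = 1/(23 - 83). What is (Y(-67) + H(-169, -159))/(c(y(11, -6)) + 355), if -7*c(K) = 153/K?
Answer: -66787/148794 ≈ -0.44886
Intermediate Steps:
Y(w) = -1/60 (Y(w) = 1/(-60) = -1/60)
y(u, R) = -3 + 3*u (y(u, R) = -3 + (0 + u)*3 = -3 + u*3 = -3 + 3*u)
c(K) = -153/(7*K)
(Y(-67) + H(-169, -159))/(c(y(11, -6)) + 355) = (-1/60 - 159)/(-153/(7*(-3 + 3*11)) + 355) = -9541/(60*(-153/(7*(-3 + 33)) + 355)) = -9541/(60*(-153/7/30 + 355)) = -9541/(60*(-153/7*1/30 + 355)) = -9541/(60*(-51/70 + 355)) = -9541/(60*24799/70) = -9541/60*70/24799 = -66787/148794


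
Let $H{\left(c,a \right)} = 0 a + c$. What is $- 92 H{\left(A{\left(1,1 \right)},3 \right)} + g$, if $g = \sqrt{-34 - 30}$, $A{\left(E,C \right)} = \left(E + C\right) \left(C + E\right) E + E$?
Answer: $-460 + 8 i \approx -460.0 + 8.0 i$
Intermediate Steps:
$A{\left(E,C \right)} = E + E \left(C + E\right)^{2}$ ($A{\left(E,C \right)} = \left(C + E\right) \left(C + E\right) E + E = \left(C + E\right)^{2} E + E = E \left(C + E\right)^{2} + E = E + E \left(C + E\right)^{2}$)
$g = 8 i$ ($g = \sqrt{-64} = 8 i \approx 8.0 i$)
$H{\left(c,a \right)} = c$ ($H{\left(c,a \right)} = 0 + c = c$)
$- 92 H{\left(A{\left(1,1 \right)},3 \right)} + g = - 92 \cdot 1 \left(1 + \left(1 + 1\right)^{2}\right) + 8 i = - 92 \cdot 1 \left(1 + 2^{2}\right) + 8 i = - 92 \cdot 1 \left(1 + 4\right) + 8 i = - 92 \cdot 1 \cdot 5 + 8 i = \left(-92\right) 5 + 8 i = -460 + 8 i$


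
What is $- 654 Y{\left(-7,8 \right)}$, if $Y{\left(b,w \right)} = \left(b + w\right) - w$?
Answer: $4578$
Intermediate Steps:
$Y{\left(b,w \right)} = b$
$- 654 Y{\left(-7,8 \right)} = \left(-654\right) \left(-7\right) = 4578$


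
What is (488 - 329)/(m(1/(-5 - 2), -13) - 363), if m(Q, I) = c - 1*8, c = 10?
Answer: -159/361 ≈ -0.44044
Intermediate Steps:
m(Q, I) = 2 (m(Q, I) = 10 - 1*8 = 10 - 8 = 2)
(488 - 329)/(m(1/(-5 - 2), -13) - 363) = (488 - 329)/(2 - 363) = 159/(-361) = 159*(-1/361) = -159/361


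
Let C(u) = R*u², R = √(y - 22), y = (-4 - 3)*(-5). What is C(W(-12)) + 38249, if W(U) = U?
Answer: 38249 + 144*√13 ≈ 38768.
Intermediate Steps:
y = 35 (y = -7*(-5) = 35)
R = √13 (R = √(35 - 22) = √13 ≈ 3.6056)
C(u) = √13*u²
C(W(-12)) + 38249 = √13*(-12)² + 38249 = √13*144 + 38249 = 144*√13 + 38249 = 38249 + 144*√13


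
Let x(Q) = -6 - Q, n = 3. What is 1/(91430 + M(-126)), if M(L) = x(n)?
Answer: 1/91421 ≈ 1.0938e-5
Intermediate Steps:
M(L) = -9 (M(L) = -6 - 1*3 = -6 - 3 = -9)
1/(91430 + M(-126)) = 1/(91430 - 9) = 1/91421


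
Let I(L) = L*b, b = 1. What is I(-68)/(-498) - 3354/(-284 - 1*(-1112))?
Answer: -44833/11454 ≈ -3.9142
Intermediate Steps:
I(L) = L (I(L) = L*1 = L)
I(-68)/(-498) - 3354/(-284 - 1*(-1112)) = -68/(-498) - 3354/(-284 - 1*(-1112)) = -68*(-1/498) - 3354/(-284 + 1112) = 34/249 - 3354/828 = 34/249 - 3354*1/828 = 34/249 - 559/138 = -44833/11454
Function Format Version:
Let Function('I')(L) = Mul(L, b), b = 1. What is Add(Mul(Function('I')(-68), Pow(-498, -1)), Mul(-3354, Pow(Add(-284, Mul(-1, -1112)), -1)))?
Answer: Rational(-44833, 11454) ≈ -3.9142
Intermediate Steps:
Function('I')(L) = L (Function('I')(L) = Mul(L, 1) = L)
Add(Mul(Function('I')(-68), Pow(-498, -1)), Mul(-3354, Pow(Add(-284, Mul(-1, -1112)), -1))) = Add(Mul(-68, Pow(-498, -1)), Mul(-3354, Pow(Add(-284, Mul(-1, -1112)), -1))) = Add(Mul(-68, Rational(-1, 498)), Mul(-3354, Pow(Add(-284, 1112), -1))) = Add(Rational(34, 249), Mul(-3354, Pow(828, -1))) = Add(Rational(34, 249), Mul(-3354, Rational(1, 828))) = Add(Rational(34, 249), Rational(-559, 138)) = Rational(-44833, 11454)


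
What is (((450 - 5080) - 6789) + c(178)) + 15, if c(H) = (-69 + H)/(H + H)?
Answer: -4059715/356 ≈ -11404.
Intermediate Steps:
c(H) = (-69 + H)/(2*H) (c(H) = (-69 + H)/((2*H)) = (-69 + H)*(1/(2*H)) = (-69 + H)/(2*H))
(((450 - 5080) - 6789) + c(178)) + 15 = (((450 - 5080) - 6789) + (½)*(-69 + 178)/178) + 15 = ((-4630 - 6789) + (½)*(1/178)*109) + 15 = (-11419 + 109/356) + 15 = -4065055/356 + 15 = -4059715/356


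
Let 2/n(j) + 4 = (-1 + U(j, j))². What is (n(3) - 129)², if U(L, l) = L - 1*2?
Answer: 67081/4 ≈ 16770.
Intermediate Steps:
U(L, l) = -2 + L (U(L, l) = L - 2 = -2 + L)
n(j) = 2/(-4 + (-3 + j)²) (n(j) = 2/(-4 + (-1 + (-2 + j))²) = 2/(-4 + (-3 + j)²))
(n(3) - 129)² = (2/(-4 + (-3 + 3)²) - 129)² = (2/(-4 + 0²) - 129)² = (2/(-4 + 0) - 129)² = (2/(-4) - 129)² = (2*(-¼) - 129)² = (-½ - 129)² = (-259/2)² = 67081/4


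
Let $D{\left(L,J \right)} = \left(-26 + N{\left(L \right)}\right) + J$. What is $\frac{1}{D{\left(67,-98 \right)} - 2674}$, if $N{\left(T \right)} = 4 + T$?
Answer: $- \frac{1}{2727} \approx -0.0003667$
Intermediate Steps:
$D{\left(L,J \right)} = -22 + J + L$ ($D{\left(L,J \right)} = \left(-26 + \left(4 + L\right)\right) + J = \left(-22 + L\right) + J = -22 + J + L$)
$\frac{1}{D{\left(67,-98 \right)} - 2674} = \frac{1}{\left(-22 - 98 + 67\right) - 2674} = \frac{1}{-53 - 2674} = \frac{1}{-2727} = - \frac{1}{2727}$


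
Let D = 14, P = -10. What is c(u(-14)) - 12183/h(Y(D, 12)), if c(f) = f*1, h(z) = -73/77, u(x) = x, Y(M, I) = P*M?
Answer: 937069/73 ≈ 12837.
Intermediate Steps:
Y(M, I) = -10*M
h(z) = -73/77 (h(z) = -73*1/77 = -73/77)
c(f) = f
c(u(-14)) - 12183/h(Y(D, 12)) = -14 - 12183/(-73/77) = -14 - 12183*(-77)/73 = -14 - 1*(-938091/73) = -14 + 938091/73 = 937069/73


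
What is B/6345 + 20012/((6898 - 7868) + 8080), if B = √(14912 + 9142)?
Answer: 10006/3555 + √24054/6345 ≈ 2.8391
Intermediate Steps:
B = √24054 ≈ 155.09
B/6345 + 20012/((6898 - 7868) + 8080) = √24054/6345 + 20012/((6898 - 7868) + 8080) = √24054*(1/6345) + 20012/(-970 + 8080) = √24054/6345 + 20012/7110 = √24054/6345 + 20012*(1/7110) = √24054/6345 + 10006/3555 = 10006/3555 + √24054/6345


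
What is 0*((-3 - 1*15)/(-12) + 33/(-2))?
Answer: 0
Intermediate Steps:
0*((-3 - 1*15)/(-12) + 33/(-2)) = 0*((-3 - 15)*(-1/12) + 33*(-½)) = 0*(-18*(-1/12) - 33/2) = 0*(3/2 - 33/2) = 0*(-15) = 0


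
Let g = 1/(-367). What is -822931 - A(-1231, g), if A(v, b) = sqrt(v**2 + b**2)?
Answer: -822931 - sqrt(204102457730)/367 ≈ -8.2416e+5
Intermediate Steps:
g = -1/367 ≈ -0.0027248
A(v, b) = sqrt(b**2 + v**2)
-822931 - A(-1231, g) = -822931 - sqrt((-1/367)**2 + (-1231)**2) = -822931 - sqrt(1/134689 + 1515361) = -822931 - sqrt(204102457730/134689) = -822931 - sqrt(204102457730)/367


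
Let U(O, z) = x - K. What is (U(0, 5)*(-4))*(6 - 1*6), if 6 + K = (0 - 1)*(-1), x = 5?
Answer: 0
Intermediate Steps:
K = -5 (K = -6 + (0 - 1)*(-1) = -6 - 1*(-1) = -6 + 1 = -5)
U(O, z) = 10 (U(O, z) = 5 - 1*(-5) = 5 + 5 = 10)
(U(0, 5)*(-4))*(6 - 1*6) = (10*(-4))*(6 - 1*6) = -40*(6 - 6) = -40*0 = 0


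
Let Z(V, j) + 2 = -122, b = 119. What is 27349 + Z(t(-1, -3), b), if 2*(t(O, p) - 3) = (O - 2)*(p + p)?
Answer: 27225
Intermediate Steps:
t(O, p) = 3 + p*(-2 + O) (t(O, p) = 3 + ((O - 2)*(p + p))/2 = 3 + ((-2 + O)*(2*p))/2 = 3 + (2*p*(-2 + O))/2 = 3 + p*(-2 + O))
Z(V, j) = -124 (Z(V, j) = -2 - 122 = -124)
27349 + Z(t(-1, -3), b) = 27349 - 124 = 27225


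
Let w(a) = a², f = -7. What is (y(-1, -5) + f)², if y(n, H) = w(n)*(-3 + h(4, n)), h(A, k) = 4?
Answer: 36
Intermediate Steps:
y(n, H) = n² (y(n, H) = n²*(-3 + 4) = n²*1 = n²)
(y(-1, -5) + f)² = ((-1)² - 7)² = (1 - 7)² = (-6)² = 36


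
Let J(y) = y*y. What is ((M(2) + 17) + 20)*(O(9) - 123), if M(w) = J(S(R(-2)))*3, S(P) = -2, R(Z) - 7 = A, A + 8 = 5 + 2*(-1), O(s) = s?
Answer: -5586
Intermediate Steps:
A = -5 (A = -8 + (5 + 2*(-1)) = -8 + (5 - 2) = -8 + 3 = -5)
R(Z) = 2 (R(Z) = 7 - 5 = 2)
J(y) = y²
M(w) = 12 (M(w) = (-2)²*3 = 4*3 = 12)
((M(2) + 17) + 20)*(O(9) - 123) = ((12 + 17) + 20)*(9 - 123) = (29 + 20)*(-114) = 49*(-114) = -5586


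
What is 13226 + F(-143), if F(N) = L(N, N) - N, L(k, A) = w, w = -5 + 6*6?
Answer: 13400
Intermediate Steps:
w = 31 (w = -5 + 36 = 31)
L(k, A) = 31
F(N) = 31 - N
13226 + F(-143) = 13226 + (31 - 1*(-143)) = 13226 + (31 + 143) = 13226 + 174 = 13400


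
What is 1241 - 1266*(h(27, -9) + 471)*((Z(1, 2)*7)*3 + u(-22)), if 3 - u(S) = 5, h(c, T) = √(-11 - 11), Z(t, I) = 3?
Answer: -36372205 - 77226*I*√22 ≈ -3.6372e+7 - 3.6222e+5*I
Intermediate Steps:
h(c, T) = I*√22 (h(c, T) = √(-22) = I*√22)
u(S) = -2 (u(S) = 3 - 1*5 = 3 - 5 = -2)
1241 - 1266*(h(27, -9) + 471)*((Z(1, 2)*7)*3 + u(-22)) = 1241 - 1266*(I*√22 + 471)*((3*7)*3 - 2) = 1241 - 1266*(471 + I*√22)*(21*3 - 2) = 1241 - 1266*(471 + I*√22)*(63 - 2) = 1241 - 1266*(471 + I*√22)*61 = 1241 - 1266*(28731 + 61*I*√22) = 1241 + (-36373446 - 77226*I*√22) = -36372205 - 77226*I*√22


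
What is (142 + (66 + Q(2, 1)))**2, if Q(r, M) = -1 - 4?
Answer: 41209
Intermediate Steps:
Q(r, M) = -5
(142 + (66 + Q(2, 1)))**2 = (142 + (66 - 5))**2 = (142 + 61)**2 = 203**2 = 41209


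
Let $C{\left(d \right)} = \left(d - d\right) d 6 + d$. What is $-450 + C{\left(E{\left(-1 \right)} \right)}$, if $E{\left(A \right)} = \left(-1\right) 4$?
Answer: $-454$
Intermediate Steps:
$E{\left(A \right)} = -4$
$C{\left(d \right)} = d$ ($C{\left(d \right)} = 0 \cdot 6 d + d = 0 + d = d$)
$-450 + C{\left(E{\left(-1 \right)} \right)} = -450 - 4 = -454$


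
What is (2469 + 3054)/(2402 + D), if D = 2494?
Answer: 1841/1632 ≈ 1.1281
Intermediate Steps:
(2469 + 3054)/(2402 + D) = (2469 + 3054)/(2402 + 2494) = 5523/4896 = 5523*(1/4896) = 1841/1632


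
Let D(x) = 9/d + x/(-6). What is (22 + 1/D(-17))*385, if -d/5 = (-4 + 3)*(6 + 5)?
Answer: 8503880/989 ≈ 8598.5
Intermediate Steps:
d = 55 (d = -5*(-4 + 3)*(6 + 5) = -(-5)*11 = -5*(-11) = 55)
D(x) = 9/55 - x/6 (D(x) = 9/55 + x/(-6) = 9*(1/55) + x*(-⅙) = 9/55 - x/6)
(22 + 1/D(-17))*385 = (22 + 1/(9/55 - ⅙*(-17)))*385 = (22 + 1/(9/55 + 17/6))*385 = (22 + 1/(989/330))*385 = (22 + 330/989)*385 = (22088/989)*385 = 8503880/989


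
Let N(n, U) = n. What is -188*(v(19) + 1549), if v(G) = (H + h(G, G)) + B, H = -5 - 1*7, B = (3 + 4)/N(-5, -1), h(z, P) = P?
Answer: -1461324/5 ≈ -2.9227e+5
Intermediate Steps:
B = -7/5 (B = (3 + 4)/(-5) = 7*(-⅕) = -7/5 ≈ -1.4000)
H = -12 (H = -5 - 7 = -12)
v(G) = -67/5 + G (v(G) = (-12 + G) - 7/5 = -67/5 + G)
-188*(v(19) + 1549) = -188*((-67/5 + 19) + 1549) = -188*(28/5 + 1549) = -188*7773/5 = -1461324/5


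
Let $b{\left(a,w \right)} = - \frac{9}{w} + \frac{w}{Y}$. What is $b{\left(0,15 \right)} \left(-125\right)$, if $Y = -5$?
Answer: $450$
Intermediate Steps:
$b{\left(a,w \right)} = - \frac{9}{w} - \frac{w}{5}$ ($b{\left(a,w \right)} = - \frac{9}{w} + \frac{w}{-5} = - \frac{9}{w} + w \left(- \frac{1}{5}\right) = - \frac{9}{w} - \frac{w}{5}$)
$b{\left(0,15 \right)} \left(-125\right) = \left(- \frac{9}{15} - 3\right) \left(-125\right) = \left(\left(-9\right) \frac{1}{15} - 3\right) \left(-125\right) = \left(- \frac{3}{5} - 3\right) \left(-125\right) = \left(- \frac{18}{5}\right) \left(-125\right) = 450$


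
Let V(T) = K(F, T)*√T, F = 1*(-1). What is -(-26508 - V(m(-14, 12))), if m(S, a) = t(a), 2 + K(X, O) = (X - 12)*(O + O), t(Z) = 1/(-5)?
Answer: 26508 + 16*I*√5/25 ≈ 26508.0 + 1.4311*I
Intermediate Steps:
F = -1
t(Z) = -⅕
K(X, O) = -2 + 2*O*(-12 + X) (K(X, O) = -2 + (X - 12)*(O + O) = -2 + (-12 + X)*(2*O) = -2 + 2*O*(-12 + X))
m(S, a) = -⅕
V(T) = √T*(-2 - 26*T) (V(T) = (-2 - 24*T + 2*T*(-1))*√T = (-2 - 24*T - 2*T)*√T = (-2 - 26*T)*√T = √T*(-2 - 26*T))
-(-26508 - V(m(-14, 12))) = -(-26508 - √(-⅕)*(-2 - 26*(-⅕))) = -(-26508 - I*√5/5*(-2 + 26/5)) = -(-26508 - I*√5/5*16/5) = -(-26508 - 16*I*√5/25) = 26508 + 16*I*√5/25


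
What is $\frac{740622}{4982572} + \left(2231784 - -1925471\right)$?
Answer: $\frac{10356911550241}{2491286} \approx 4.1573 \cdot 10^{6}$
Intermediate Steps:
$\frac{740622}{4982572} + \left(2231784 - -1925471\right) = 740622 \cdot \frac{1}{4982572} + \left(2231784 + 1925471\right) = \frac{370311}{2491286} + 4157255 = \frac{10356911550241}{2491286}$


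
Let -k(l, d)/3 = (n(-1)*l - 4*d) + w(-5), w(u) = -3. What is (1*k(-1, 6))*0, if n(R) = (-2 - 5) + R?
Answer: 0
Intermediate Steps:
n(R) = -7 + R
k(l, d) = 9 + 12*d + 24*l (k(l, d) = -3*(((-7 - 1)*l - 4*d) - 3) = -3*((-8*l - 4*d) - 3) = -3*(-3 - 8*l - 4*d) = 9 + 12*d + 24*l)
(1*k(-1, 6))*0 = (1*(9 + 12*6 + 24*(-1)))*0 = (1*(9 + 72 - 24))*0 = (1*57)*0 = 57*0 = 0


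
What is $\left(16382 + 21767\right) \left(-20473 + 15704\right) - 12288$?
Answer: $-181944869$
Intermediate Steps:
$\left(16382 + 21767\right) \left(-20473 + 15704\right) - 12288 = 38149 \left(-4769\right) - 12288 = -181932581 - 12288 = -181944869$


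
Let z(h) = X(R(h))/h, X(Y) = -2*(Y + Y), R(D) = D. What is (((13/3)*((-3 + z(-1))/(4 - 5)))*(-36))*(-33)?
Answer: 36036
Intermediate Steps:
X(Y) = -4*Y
z(h) = -4 (z(h) = (-4*h)/h = -4)
(((13/3)*((-3 + z(-1))/(4 - 5)))*(-36))*(-33) = (((13/3)*((-3 - 4)/(4 - 5)))*(-36))*(-33) = (((13*(⅓))*(-7/(-1)))*(-36))*(-33) = ((13*(-7*(-1))/3)*(-36))*(-33) = (((13/3)*7)*(-36))*(-33) = ((91/3)*(-36))*(-33) = -1092*(-33) = 36036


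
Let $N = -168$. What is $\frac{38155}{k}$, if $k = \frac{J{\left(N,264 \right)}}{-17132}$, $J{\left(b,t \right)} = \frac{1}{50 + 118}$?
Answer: $-109816805280$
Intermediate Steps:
$J{\left(b,t \right)} = \frac{1}{168}$
$k = - \frac{1}{2878176}$ ($k = \frac{1}{168 \left(-17132\right)} = \frac{1}{168} \left(- \frac{1}{17132}\right) = - \frac{1}{2878176} \approx -3.4744 \cdot 10^{-7}$)
$\frac{38155}{k} = \frac{38155}{- \frac{1}{2878176}} = 38155 \left(-2878176\right) = -109816805280$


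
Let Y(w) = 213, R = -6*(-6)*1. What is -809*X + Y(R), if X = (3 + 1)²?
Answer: -12731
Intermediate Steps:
R = 36 (R = 36*1 = 36)
X = 16 (X = 4² = 16)
-809*X + Y(R) = -809*16 + 213 = -12944 + 213 = -12731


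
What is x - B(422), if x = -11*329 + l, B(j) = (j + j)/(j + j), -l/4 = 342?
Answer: -4988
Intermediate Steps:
l = -1368 (l = -4*342 = -1368)
B(j) = 1 (B(j) = (2*j)/((2*j)) = (2*j)*(1/(2*j)) = 1)
x = -4987 (x = -11*329 - 1368 = -3619 - 1368 = -4987)
x - B(422) = -4987 - 1*1 = -4987 - 1 = -4988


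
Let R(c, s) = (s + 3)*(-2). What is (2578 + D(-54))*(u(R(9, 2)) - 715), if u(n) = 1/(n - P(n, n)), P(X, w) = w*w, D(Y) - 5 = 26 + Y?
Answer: -40190661/22 ≈ -1.8268e+6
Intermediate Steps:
R(c, s) = -6 - 2*s (R(c, s) = (3 + s)*(-2) = -6 - 2*s)
D(Y) = 31 + Y (D(Y) = 5 + (26 + Y) = 31 + Y)
P(X, w) = w**2
u(n) = 1/(n - n**2)
(2578 + D(-54))*(u(R(9, 2)) - 715) = (2578 + (31 - 54))*(-1/((-6 - 2*2)*(-1 + (-6 - 2*2))) - 715) = (2578 - 23)*(-1/((-6 - 4)*(-1 + (-6 - 4))) - 715) = 2555*(-1/(-10*(-1 - 10)) - 715) = 2555*(-1*(-1/10)/(-11) - 715) = 2555*(-1*(-1/10)*(-1/11) - 715) = 2555*(-1/110 - 715) = 2555*(-78651/110) = -40190661/22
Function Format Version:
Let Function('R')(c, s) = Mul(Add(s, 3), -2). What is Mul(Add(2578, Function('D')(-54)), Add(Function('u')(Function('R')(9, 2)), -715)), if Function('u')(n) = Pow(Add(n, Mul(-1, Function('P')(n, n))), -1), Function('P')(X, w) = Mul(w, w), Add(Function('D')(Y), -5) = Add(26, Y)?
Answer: Rational(-40190661, 22) ≈ -1.8268e+6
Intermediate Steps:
Function('R')(c, s) = Add(-6, Mul(-2, s)) (Function('R')(c, s) = Mul(Add(3, s), -2) = Add(-6, Mul(-2, s)))
Function('D')(Y) = Add(31, Y) (Function('D')(Y) = Add(5, Add(26, Y)) = Add(31, Y))
Function('P')(X, w) = Pow(w, 2)
Function('u')(n) = Pow(Add(n, Mul(-1, Pow(n, 2))), -1)
Mul(Add(2578, Function('D')(-54)), Add(Function('u')(Function('R')(9, 2)), -715)) = Mul(Add(2578, Add(31, -54)), Add(Mul(-1, Pow(Add(-6, Mul(-2, 2)), -1), Pow(Add(-1, Add(-6, Mul(-2, 2))), -1)), -715)) = Mul(Add(2578, -23), Add(Mul(-1, Pow(Add(-6, -4), -1), Pow(Add(-1, Add(-6, -4)), -1)), -715)) = Mul(2555, Add(Mul(-1, Pow(-10, -1), Pow(Add(-1, -10), -1)), -715)) = Mul(2555, Add(Mul(-1, Rational(-1, 10), Pow(-11, -1)), -715)) = Mul(2555, Add(Mul(-1, Rational(-1, 10), Rational(-1, 11)), -715)) = Mul(2555, Add(Rational(-1, 110), -715)) = Mul(2555, Rational(-78651, 110)) = Rational(-40190661, 22)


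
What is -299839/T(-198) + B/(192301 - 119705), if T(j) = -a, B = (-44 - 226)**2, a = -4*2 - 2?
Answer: -5441595761/181490 ≈ -29983.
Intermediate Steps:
a = -10 (a = -8 - 2 = -10)
B = 72900 (B = (-270)**2 = 72900)
T(j) = 10 (T(j) = -1*(-10) = 10)
-299839/T(-198) + B/(192301 - 119705) = -299839/10 + 72900/(192301 - 119705) = -299839*1/10 + 72900/72596 = -299839/10 + 72900*(1/72596) = -299839/10 + 18225/18149 = -5441595761/181490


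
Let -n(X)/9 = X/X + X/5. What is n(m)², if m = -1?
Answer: 1296/25 ≈ 51.840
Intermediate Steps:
n(X) = -9 - 9*X/5 (n(X) = -9*(X/X + X/5) = -9*(1 + X*(⅕)) = -9*(1 + X/5) = -9 - 9*X/5)
n(m)² = (-9 - 9/5*(-1))² = (-9 + 9/5)² = (-36/5)² = 1296/25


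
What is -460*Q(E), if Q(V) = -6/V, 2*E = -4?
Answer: -1380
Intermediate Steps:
E = -2 (E = (½)*(-4) = -2)
-460*Q(E) = -(-2760)/(-2) = -(-2760)*(-1)/2 = -460*3 = -1380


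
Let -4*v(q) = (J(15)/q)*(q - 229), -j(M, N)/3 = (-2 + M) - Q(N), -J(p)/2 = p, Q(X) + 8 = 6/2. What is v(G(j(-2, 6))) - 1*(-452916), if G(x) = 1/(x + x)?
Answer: 926457/2 ≈ 4.6323e+5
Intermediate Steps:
Q(X) = -5 (Q(X) = -8 + 6/2 = -8 + 6*(½) = -8 + 3 = -5)
J(p) = -2*p
j(M, N) = -9 - 3*M (j(M, N) = -3*((-2 + M) - 1*(-5)) = -3*((-2 + M) + 5) = -3*(3 + M) = -9 - 3*M)
G(x) = 1/(2*x)
v(q) = 15*(-229 + q)/(2*q) (v(q) = -(-2*15)/q*(q - 229)/4 = -(-30/q)*(-229 + q)/4 = -(-15)*(-229 + q)/(2*q) = 15*(-229 + q)/(2*q))
v(G(j(-2, 6))) - 1*(-452916) = 15*(-229 + 1/(2*(-9 - 3*(-2))))/(2*((1/(2*(-9 - 3*(-2)))))) - 1*(-452916) = 15*(-229 + 1/(2*(-9 + 6)))/(2*((1/(2*(-9 + 6))))) + 452916 = 15*(-229 + (½)/(-3))/(2*(((½)/(-3)))) + 452916 = 15*(-229 + (½)*(-⅓))/(2*(((½)*(-⅓)))) + 452916 = 15*(-229 - ⅙)/(2*(-⅙)) + 452916 = (15/2)*(-6)*(-1375/6) + 452916 = 20625/2 + 452916 = 926457/2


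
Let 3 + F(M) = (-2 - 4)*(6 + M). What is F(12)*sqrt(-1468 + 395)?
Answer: -111*I*sqrt(1073) ≈ -3636.0*I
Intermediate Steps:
F(M) = -39 - 6*M (F(M) = -3 + (-2 - 4)*(6 + M) = -3 - 6*(6 + M) = -3 + (-36 - 6*M) = -39 - 6*M)
F(12)*sqrt(-1468 + 395) = (-39 - 6*12)*sqrt(-1468 + 395) = (-39 - 72)*sqrt(-1073) = -111*I*sqrt(1073)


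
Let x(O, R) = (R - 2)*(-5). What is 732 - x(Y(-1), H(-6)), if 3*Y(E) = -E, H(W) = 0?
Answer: 722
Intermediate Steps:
Y(E) = -E/3 (Y(E) = (-E)/3 = -E/3)
x(O, R) = 10 - 5*R (x(O, R) = (-2 + R)*(-5) = 10 - 5*R)
732 - x(Y(-1), H(-6)) = 732 - (10 - 5*0) = 732 - (10 + 0) = 732 - 1*10 = 732 - 10 = 722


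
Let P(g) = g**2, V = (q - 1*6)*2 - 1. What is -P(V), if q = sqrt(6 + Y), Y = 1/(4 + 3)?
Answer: -1355/7 + 52*sqrt(301)/7 ≈ -64.691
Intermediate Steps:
Y = 1/7 ≈ 0.14286
q = sqrt(301)/7 (q = sqrt(6 + 1/7) = sqrt(43/7) = sqrt(301)/7 ≈ 2.4785)
V = -13 + 2*sqrt(301)/7 (V = (sqrt(301)/7 - 1*6)*2 - 1 = (sqrt(301)/7 - 6)*2 - 1 = (-6 + sqrt(301)/7)*2 - 1 = (-12 + 2*sqrt(301)/7) - 1 = -13 + 2*sqrt(301)/7 ≈ -8.0430)
-P(V) = -(-13 + 2*sqrt(301)/7)**2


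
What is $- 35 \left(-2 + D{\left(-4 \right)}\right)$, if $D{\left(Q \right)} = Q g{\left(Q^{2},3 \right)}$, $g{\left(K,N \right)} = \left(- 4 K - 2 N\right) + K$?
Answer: $-7490$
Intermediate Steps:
$g{\left(K,N \right)} = - 3 K - 2 N$
$D{\left(Q \right)} = Q \left(-6 - 3 Q^{2}\right)$ ($D{\left(Q \right)} = Q \left(- 3 Q^{2} - 6\right) = Q \left(-6 - 3 Q^{2}\right)$)
$- 35 \left(-2 + D{\left(-4 \right)}\right) = - 35 \left(-2 - - 12 \left(2 + \left(-4\right)^{2}\right)\right) = - 35 \left(-2 - - 12 \left(2 + 16\right)\right) = - 35 \left(-2 - \left(-12\right) 18\right) = - 35 \left(-2 + 216\right) = \left(-35\right) 214 = -7490$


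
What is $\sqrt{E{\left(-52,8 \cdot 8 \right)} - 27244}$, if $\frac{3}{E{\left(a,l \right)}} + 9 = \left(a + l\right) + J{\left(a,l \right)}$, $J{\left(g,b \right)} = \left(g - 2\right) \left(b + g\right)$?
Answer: $\frac{3 i \sqrt{139928235}}{215} \approx 165.06 i$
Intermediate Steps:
$J{\left(g,b \right)} = \left(-2 + g\right) \left(b + g\right)$
$E{\left(a,l \right)} = \frac{3}{-9 + a^{2} - a - l + a l}$ ($E{\left(a,l \right)} = \frac{3}{-9 + \left(\left(a + l\right) + \left(a^{2} - 2 l - 2 a + l a\right)\right)} = \frac{3}{-9 + \left(\left(a + l\right) + \left(a^{2} - 2 l - 2 a + a l\right)\right)} = \frac{3}{-9 + \left(\left(a + l\right) + \left(a^{2} - 2 a - 2 l + a l\right)\right)} = \frac{3}{-9 + \left(a^{2} - a - l + a l\right)} = \frac{3}{-9 + a^{2} - a - l + a l}$)
$\sqrt{E{\left(-52,8 \cdot 8 \right)} - 27244} = \sqrt{\frac{3}{-9 + \left(-52\right)^{2} - -52 - 8 \cdot 8 - 52 \cdot 8 \cdot 8} - 27244} = \sqrt{\frac{3}{-9 + 2704 + 52 - 64 - 3328} - 27244} = \sqrt{\frac{3}{-645} - 27244} = \sqrt{3 \left(- \frac{1}{645}\right) - 27244} = \sqrt{- \frac{1}{215} - 27244} = \sqrt{- \frac{5857461}{215}} = \frac{3 i \sqrt{139928235}}{215}$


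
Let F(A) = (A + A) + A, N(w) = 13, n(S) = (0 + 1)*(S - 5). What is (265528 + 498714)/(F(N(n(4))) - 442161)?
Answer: -382121/221061 ≈ -1.7286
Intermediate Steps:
n(S) = -5 + S (n(S) = 1*(-5 + S) = -5 + S)
F(A) = 3*A (F(A) = 2*A + A = 3*A)
(265528 + 498714)/(F(N(n(4))) - 442161) = (265528 + 498714)/(3*13 - 442161) = 764242/(39 - 442161) = 764242/(-442122) = 764242*(-1/442122) = -382121/221061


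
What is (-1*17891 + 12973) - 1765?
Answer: -6683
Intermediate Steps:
(-1*17891 + 12973) - 1765 = (-17891 + 12973) - 1765 = -4918 - 1765 = -6683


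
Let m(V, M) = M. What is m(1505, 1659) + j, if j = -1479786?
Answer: -1478127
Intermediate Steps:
m(1505, 1659) + j = 1659 - 1479786 = -1478127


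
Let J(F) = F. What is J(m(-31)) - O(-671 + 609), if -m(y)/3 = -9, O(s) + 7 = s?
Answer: 96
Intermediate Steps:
O(s) = -7 + s
m(y) = 27 (m(y) = -3*(-9) = 27)
J(m(-31)) - O(-671 + 609) = 27 - (-7 + (-671 + 609)) = 27 - (-7 - 62) = 27 - 1*(-69) = 27 + 69 = 96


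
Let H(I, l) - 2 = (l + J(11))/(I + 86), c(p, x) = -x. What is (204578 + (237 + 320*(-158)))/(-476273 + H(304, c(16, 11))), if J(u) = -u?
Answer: -30079725/92872856 ≈ -0.32388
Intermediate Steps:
H(I, l) = 2 + (-11 + l)/(86 + I) (H(I, l) = 2 + (l - 1*11)/(I + 86) = 2 + (l - 11)/(86 + I) = 2 + (-11 + l)/(86 + I))
(204578 + (237 + 320*(-158)))/(-476273 + H(304, c(16, 11))) = (204578 + (237 + 320*(-158)))/(-476273 + (161 - 1*11 + 2*304)/(86 + 304)) = (204578 + (237 - 50560))/(-476273 + (161 - 11 + 608)/390) = (204578 - 50323)/(-476273 + (1/390)*758) = 154255/(-476273 + 379/195) = 154255/(-92872856/195) = 154255*(-195/92872856) = -30079725/92872856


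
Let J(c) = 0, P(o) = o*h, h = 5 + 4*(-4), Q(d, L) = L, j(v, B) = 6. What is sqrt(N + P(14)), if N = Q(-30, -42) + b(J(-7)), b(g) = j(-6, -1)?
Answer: I*sqrt(190) ≈ 13.784*I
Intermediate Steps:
h = -11 (h = 5 - 16 = -11)
P(o) = -11*o (P(o) = o*(-11) = -11*o)
b(g) = 6
N = -36 (N = -42 + 6 = -36)
sqrt(N + P(14)) = sqrt(-36 - 11*14) = sqrt(-36 - 154) = sqrt(-190) = I*sqrt(190)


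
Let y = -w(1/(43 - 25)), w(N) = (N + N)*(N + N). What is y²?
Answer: 1/6561 ≈ 0.00015242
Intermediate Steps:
w(N) = 4*N² (w(N) = (2*N)*(2*N) = 4*N²)
y = -1/81 (y = -4*(1/(43 - 25))² = -4*(1/18)² = -4/324 = -1*1/81 = -1/81 ≈ -0.012346)
y² = (-1/81)² = 1/6561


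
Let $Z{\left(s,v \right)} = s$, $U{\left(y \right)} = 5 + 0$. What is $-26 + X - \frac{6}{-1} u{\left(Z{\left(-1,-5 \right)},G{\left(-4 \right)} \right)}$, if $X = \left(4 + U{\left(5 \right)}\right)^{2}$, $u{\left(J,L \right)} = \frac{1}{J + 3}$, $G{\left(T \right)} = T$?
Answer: $217$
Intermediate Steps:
$U{\left(y \right)} = 5$
$u{\left(J,L \right)} = \frac{1}{3 + J}$
$X = 81$ ($X = \left(4 + 5\right)^{2} = 9^{2} = 81$)
$-26 + X - \frac{6}{-1} u{\left(Z{\left(-1,-5 \right)},G{\left(-4 \right)} \right)} = -26 + 81 \frac{\left(-6\right) \frac{1}{-1}}{3 - 1} = -26 + 81 \frac{\left(-6\right) \left(-1\right)}{2} = -26 + 81 \cdot 6 \cdot \frac{1}{2} = -26 + 81 \cdot 3 = -26 + 243 = 217$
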